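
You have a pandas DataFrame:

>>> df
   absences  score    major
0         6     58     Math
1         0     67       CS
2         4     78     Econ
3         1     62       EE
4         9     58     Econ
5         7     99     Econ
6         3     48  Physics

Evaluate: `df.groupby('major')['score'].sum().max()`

group by major, sum of score:
major
CS          67
EE          62
Econ       235
Math        58
Physics     48
Name: score, dtype: int64
Finally, max of the resulting series = 235.

235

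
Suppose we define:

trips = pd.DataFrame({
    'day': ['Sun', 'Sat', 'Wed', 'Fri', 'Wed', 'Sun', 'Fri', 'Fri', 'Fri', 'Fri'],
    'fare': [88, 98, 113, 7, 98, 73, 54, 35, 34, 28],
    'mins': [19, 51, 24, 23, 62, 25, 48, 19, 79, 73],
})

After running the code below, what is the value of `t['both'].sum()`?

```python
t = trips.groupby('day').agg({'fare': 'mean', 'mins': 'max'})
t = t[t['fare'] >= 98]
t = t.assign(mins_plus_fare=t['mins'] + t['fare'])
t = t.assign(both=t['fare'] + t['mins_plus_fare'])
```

group by day: mean(fare), max(mins):
      fare  mins
day             
Fri   31.6    79
Sat   98.0    51
Sun   80.5    25
Wed  105.5    62
filter rows where fare >= 98:
      fare  mins
day             
Sat   98.0    51
Wed  105.5    62
add column mins_plus_fare = t['mins'] + t['fare']:
      fare  mins  mins_plus_fare
day                             
Sat   98.0    51           149.0
Wed  105.5    62           167.5
add column both = t['fare'] + t['mins_plus_fare']:
      fare  mins  mins_plus_fare   both
day                                    
Sat   98.0    51           149.0  247.0
Wed  105.5    62           167.5  273.0

520.0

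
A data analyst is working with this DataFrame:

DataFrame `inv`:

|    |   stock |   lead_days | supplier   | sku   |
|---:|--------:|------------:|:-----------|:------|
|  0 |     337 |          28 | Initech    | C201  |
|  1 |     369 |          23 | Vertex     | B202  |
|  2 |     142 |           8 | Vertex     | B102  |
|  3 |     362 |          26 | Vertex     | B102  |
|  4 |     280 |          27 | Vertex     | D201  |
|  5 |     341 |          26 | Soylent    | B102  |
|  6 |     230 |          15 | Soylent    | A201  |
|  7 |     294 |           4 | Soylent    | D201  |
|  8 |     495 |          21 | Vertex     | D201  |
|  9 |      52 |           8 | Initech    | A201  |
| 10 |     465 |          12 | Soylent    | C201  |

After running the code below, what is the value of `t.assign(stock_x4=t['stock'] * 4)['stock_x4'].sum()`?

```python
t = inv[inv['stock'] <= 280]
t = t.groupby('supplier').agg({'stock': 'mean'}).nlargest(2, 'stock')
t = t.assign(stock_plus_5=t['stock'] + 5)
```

filter rows where stock <= 280:
   stock  lead_days supplier   sku
2    142          8   Vertex  B102
4    280         27   Vertex  D201
6    230         15  Soylent  A201
9     52          8  Initech  A201
group by supplier, mean of stock:
          stock
supplier       
Initech    52.0
Soylent   230.0
Vertex    211.0
take 2 rows with largest stock:
          stock
supplier       
Soylent   230.0
Vertex    211.0
add column stock_plus_5 = t['stock'] + 5:
          stock  stock_plus_5
supplier                     
Soylent   230.0         235.0
Vertex    211.0         216.0
add column stock_x4 = t['stock'] * 4:
          stock  stock_plus_5  stock_x4
supplier                               
Soylent   230.0         235.0     920.0
Vertex    211.0         216.0     844.0
The sum of column 'stock_x4' is 1764.0.

1764.0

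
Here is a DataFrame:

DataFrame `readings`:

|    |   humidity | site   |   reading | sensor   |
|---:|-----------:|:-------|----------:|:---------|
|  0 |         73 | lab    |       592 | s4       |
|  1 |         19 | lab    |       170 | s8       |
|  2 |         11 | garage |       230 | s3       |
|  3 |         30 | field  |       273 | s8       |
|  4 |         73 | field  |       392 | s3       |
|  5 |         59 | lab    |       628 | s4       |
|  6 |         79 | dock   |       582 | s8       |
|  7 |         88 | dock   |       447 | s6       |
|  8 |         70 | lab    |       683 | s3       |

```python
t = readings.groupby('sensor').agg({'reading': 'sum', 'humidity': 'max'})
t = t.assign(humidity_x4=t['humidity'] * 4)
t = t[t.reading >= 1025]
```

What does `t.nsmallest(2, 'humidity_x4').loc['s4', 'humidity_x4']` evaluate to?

group by sensor: sum(reading), max(humidity):
        reading  humidity
sensor                   
s3         1305        73
s4         1220        73
s6          447        88
s8         1025        79
add column humidity_x4 = t['humidity'] * 4:
        reading  humidity  humidity_x4
sensor                                
s3         1305        73          292
s4         1220        73          292
s6          447        88          352
s8         1025        79          316
filter rows where reading >= 1025:
        reading  humidity  humidity_x4
sensor                                
s3         1305        73          292
s4         1220        73          292
s8         1025        79          316
take 2 rows with smallest humidity_x4:
        reading  humidity  humidity_x4
sensor                                
s3         1305        73          292
s4         1220        73          292
Taking the value at row 's4', column 'humidity_x4' gives 292.

292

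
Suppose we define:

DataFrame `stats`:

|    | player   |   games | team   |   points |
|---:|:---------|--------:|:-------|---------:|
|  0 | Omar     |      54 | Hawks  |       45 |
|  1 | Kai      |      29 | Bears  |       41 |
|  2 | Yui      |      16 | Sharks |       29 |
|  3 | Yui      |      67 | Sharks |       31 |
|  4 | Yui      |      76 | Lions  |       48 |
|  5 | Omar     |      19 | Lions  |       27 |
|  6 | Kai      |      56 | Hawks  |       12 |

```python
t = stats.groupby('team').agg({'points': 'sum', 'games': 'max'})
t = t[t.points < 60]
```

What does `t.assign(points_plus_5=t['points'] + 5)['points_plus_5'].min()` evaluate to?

46

group by team: sum(points), max(games):
        points  games
team                 
Bears       41     29
Hawks       57     56
Lions       75     76
Sharks      60     67
filter rows where points < 60:
       points  games
team                
Bears      41     29
Hawks      57     56
add column points_plus_5 = t['points'] + 5:
       points  games  points_plus_5
team                               
Bears      41     29             46
Hawks      57     56             62
So min() = 46.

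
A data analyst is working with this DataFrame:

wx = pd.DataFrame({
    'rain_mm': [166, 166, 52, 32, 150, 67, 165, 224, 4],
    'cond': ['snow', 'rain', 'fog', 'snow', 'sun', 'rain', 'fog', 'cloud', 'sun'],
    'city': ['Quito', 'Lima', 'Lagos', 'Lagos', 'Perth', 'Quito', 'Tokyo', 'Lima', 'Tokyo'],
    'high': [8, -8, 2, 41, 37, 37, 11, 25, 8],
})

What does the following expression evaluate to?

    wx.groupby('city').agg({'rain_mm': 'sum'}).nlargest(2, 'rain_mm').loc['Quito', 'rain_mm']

group by city, sum of rain_mm:
       rain_mm
city          
Lagos       84
Lima       390
Perth      150
Quito      233
Tokyo      169
take 2 rows with largest rain_mm:
       rain_mm
city          
Lima       390
Quito      233
So loc['Quito', 'rain_mm'] = 233.

233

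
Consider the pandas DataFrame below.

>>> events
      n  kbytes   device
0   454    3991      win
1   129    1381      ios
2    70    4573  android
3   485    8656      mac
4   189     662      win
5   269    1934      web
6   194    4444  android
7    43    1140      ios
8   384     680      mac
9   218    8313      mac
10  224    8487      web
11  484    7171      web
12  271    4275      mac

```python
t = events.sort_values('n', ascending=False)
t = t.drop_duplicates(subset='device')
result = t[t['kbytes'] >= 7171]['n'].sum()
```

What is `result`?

969

sort by n descending:
      n  kbytes   device
3   485    8656      mac
11  484    7171      web
0   454    3991      win
8   384     680      mac
12  271    4275      mac
5   269    1934      web
10  224    8487      web
9   218    8313      mac
6   194    4444  android
4   189     662      win
1   129    1381      ios
2    70    4573  android
7    43    1140      ios
drop duplicate device (keep=first):
      n  kbytes   device
3   485    8656      mac
11  484    7171      web
0   454    3991      win
6   194    4444  android
1   129    1381      ios
filter rows where kbytes >= 7171:
      n  kbytes device
3   485    8656    mac
11  484    7171    web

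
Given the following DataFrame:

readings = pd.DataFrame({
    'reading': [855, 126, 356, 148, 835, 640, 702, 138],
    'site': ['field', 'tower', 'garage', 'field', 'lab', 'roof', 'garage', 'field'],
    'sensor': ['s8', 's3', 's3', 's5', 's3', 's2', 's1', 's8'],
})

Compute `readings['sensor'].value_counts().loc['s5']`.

value_counts of sensor:
sensor
s3    3
s8    2
s5    1
s2    1
s1    1
Name: count, dtype: int64

1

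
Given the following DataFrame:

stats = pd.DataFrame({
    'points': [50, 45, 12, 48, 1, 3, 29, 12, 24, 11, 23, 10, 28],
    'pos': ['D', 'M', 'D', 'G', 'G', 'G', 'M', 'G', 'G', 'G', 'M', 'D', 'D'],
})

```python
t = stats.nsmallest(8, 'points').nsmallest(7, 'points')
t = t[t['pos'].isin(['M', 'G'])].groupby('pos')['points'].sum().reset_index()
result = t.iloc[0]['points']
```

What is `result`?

27

take 8 rows with smallest points:
    points pos
4        1   G
5        3   G
11      10   D
9       11   G
2       12   D
7       12   G
10      23   M
8       24   G
take 7 rows with smallest points:
    points pos
4        1   G
5        3   G
11      10   D
9       11   G
2       12   D
7       12   G
10      23   M
filter rows where pos in ['M', 'G']:
    points pos
4        1   G
5        3   G
9       11   G
7       12   G
10      23   M
group by pos, sum of points:
pos
G    27
M    23
Name: points, dtype: int64
reset_index():
  pos  points
0   G      27
1   M      23
Reading off the value at position 0, column 'points', we get 27.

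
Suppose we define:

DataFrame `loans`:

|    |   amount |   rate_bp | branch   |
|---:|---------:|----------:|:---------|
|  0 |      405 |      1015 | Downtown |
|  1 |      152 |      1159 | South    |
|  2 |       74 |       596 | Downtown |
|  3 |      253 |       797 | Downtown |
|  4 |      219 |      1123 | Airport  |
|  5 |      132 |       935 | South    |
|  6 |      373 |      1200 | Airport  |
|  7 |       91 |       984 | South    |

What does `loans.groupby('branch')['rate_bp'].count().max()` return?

3

group by branch, count of rate_bp:
branch
Airport     2
Downtown    3
South       3
Name: rate_bp, dtype: int64
Then the max of the resulting series: 3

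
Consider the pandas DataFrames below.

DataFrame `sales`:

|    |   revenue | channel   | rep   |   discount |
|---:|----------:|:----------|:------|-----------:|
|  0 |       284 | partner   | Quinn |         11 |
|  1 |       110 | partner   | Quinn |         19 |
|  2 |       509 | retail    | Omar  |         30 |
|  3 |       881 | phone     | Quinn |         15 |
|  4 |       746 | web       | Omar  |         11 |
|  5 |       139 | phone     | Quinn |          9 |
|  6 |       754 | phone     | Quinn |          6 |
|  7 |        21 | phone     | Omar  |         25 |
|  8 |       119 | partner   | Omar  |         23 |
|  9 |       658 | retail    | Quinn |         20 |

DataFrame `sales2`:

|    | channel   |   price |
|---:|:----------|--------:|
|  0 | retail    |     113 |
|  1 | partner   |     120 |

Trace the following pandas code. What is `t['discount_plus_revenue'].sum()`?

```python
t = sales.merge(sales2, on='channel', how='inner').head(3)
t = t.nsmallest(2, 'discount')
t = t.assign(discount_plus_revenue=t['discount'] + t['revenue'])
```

merge on 'channel' (how='inner') → 5 rows:
   revenue  channel    rep  discount  price
0      284  partner  Quinn        11    120
1      110  partner  Quinn        19    120
2      509   retail   Omar        30    113
3      119  partner   Omar        23    120
4      658   retail  Quinn        20    113
take first 3 rows:
   revenue  channel    rep  discount  price
0      284  partner  Quinn        11    120
1      110  partner  Quinn        19    120
2      509   retail   Omar        30    113
take 2 rows with smallest discount:
   revenue  channel    rep  discount  price
0      284  partner  Quinn        11    120
1      110  partner  Quinn        19    120
add column discount_plus_revenue = t['discount'] + t['revenue']:
   revenue  channel    rep  discount  price  discount_plus_revenue
0      284  partner  Quinn        11    120                    295
1      110  partner  Quinn        19    120                    129
Finally, sum of column 'discount_plus_revenue' = 424.

424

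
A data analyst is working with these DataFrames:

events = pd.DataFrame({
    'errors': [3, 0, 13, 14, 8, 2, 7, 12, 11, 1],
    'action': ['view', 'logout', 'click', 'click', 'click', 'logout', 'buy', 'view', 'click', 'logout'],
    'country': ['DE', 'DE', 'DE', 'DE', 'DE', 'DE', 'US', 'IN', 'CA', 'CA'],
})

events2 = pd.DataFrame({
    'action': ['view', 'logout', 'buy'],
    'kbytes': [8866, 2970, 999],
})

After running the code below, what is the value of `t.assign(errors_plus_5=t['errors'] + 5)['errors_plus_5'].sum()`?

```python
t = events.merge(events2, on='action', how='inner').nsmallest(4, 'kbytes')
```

30

merge on 'action' (how='inner') → 6 rows:
   errors  action country  kbytes
0       3    view      DE    8866
1       0  logout      DE    2970
2       2  logout      DE    2970
3       7     buy      US     999
4      12    view      IN    8866
5       1  logout      CA    2970
take 4 rows with smallest kbytes:
   errors  action country  kbytes
3       7     buy      US     999
1       0  logout      DE    2970
2       2  logout      DE    2970
5       1  logout      CA    2970
add column errors_plus_5 = t['errors'] + 5:
   errors  action country  kbytes  errors_plus_5
3       7     buy      US     999             12
1       0  logout      DE    2970              5
2       2  logout      DE    2970              7
5       1  logout      CA    2970              6
sum of column 'errors_plus_5' → 30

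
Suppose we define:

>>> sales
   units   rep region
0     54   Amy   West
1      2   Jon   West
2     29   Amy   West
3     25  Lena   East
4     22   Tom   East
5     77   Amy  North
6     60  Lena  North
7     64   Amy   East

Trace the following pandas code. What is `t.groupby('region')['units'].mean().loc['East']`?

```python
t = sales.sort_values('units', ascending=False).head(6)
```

sort by units descending:
   units   rep region
5     77   Amy  North
7     64   Amy   East
6     60  Lena  North
0     54   Amy   West
2     29   Amy   West
3     25  Lena   East
4     22   Tom   East
1      2   Jon   West
take first 6 rows:
   units   rep region
5     77   Amy  North
7     64   Amy   East
6     60  Lena  North
0     54   Amy   West
2     29   Amy   West
3     25  Lena   East
group by region, mean of units:
region
East     44.5
North    68.5
West     41.5
Name: units, dtype: float64

44.5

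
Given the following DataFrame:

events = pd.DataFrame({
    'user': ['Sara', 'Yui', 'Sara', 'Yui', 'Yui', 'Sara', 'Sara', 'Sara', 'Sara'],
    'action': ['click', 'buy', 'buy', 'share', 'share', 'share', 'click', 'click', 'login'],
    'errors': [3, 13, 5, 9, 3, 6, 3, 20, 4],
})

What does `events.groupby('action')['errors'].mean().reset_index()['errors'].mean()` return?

group by action, mean of errors:
action
buy      9.000000
click    8.666667
login    4.000000
share    6.000000
Name: errors, dtype: float64
reset_index():
  action    errors
0    buy  9.000000
1  click  8.666667
2  login  4.000000
3  share  6.000000
Then the mean of column 'errors': 6.91666666667

6.91666666667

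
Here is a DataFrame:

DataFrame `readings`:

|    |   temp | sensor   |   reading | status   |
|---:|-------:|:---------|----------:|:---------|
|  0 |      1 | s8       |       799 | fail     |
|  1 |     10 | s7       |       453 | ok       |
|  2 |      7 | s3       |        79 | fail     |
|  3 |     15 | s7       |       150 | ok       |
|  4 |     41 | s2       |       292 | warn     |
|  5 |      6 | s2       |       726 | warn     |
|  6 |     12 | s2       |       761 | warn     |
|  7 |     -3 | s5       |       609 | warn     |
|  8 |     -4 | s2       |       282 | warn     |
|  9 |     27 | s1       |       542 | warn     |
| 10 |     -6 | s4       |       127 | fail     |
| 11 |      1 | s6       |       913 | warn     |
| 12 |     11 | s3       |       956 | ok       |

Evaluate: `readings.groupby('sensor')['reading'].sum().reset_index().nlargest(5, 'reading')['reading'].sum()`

group by sensor, sum of reading:
sensor
s1     542
s2    2061
s3    1035
s4     127
s5     609
s6     913
s7     603
s8     799
Name: reading, dtype: int64
reset_index():
  sensor  reading
0     s1      542
1     s2     2061
2     s3     1035
3     s4      127
4     s5      609
5     s6      913
6     s7      603
7     s8      799
take 5 rows with largest reading:
  sensor  reading
1     s2     2061
2     s3     1035
5     s6      913
7     s8      799
4     s5      609
Taking the sum of column 'reading' gives 5417.

5417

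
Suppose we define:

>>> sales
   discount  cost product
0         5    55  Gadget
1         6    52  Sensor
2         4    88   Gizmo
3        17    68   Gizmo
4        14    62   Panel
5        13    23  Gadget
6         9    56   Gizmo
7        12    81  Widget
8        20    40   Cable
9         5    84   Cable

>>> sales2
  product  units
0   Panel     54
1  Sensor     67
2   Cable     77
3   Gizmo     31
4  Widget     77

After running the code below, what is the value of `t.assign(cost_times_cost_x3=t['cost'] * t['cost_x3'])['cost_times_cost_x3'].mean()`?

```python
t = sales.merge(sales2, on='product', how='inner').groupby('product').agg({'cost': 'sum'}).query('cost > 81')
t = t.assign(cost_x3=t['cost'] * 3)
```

90480.0

merge on 'product' (how='inner') → 8 rows:
   discount  cost product  units
0         6    52  Sensor     67
1         4    88   Gizmo     31
2        17    68   Gizmo     31
3        14    62   Panel     54
4         9    56   Gizmo     31
5        12    81  Widget     77
6        20    40   Cable     77
7         5    84   Cable     77
group by product, sum of cost:
         cost
product      
Cable     124
Gizmo     212
Panel      62
Sensor     52
Widget     81
filter rows where cost > 81:
         cost
product      
Cable     124
Gizmo     212
add column cost_x3 = t['cost'] * 3:
         cost  cost_x3
product               
Cable     124      372
Gizmo     212      636
add column cost_times_cost_x3 = t['cost'] * t['cost_x3']:
         cost  cost_x3  cost_times_cost_x3
product                                   
Cable     124      372               46128
Gizmo     212      636              134832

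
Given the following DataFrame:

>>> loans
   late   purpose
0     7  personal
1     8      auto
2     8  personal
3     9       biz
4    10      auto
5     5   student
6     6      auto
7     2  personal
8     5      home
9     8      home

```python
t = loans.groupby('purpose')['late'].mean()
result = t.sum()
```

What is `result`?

34.1666666667

group by purpose, mean of late:
purpose
auto        8.000000
biz         9.000000
home        6.500000
personal    5.666667
student     5.000000
Name: late, dtype: float64
So sum() = 34.1666666667.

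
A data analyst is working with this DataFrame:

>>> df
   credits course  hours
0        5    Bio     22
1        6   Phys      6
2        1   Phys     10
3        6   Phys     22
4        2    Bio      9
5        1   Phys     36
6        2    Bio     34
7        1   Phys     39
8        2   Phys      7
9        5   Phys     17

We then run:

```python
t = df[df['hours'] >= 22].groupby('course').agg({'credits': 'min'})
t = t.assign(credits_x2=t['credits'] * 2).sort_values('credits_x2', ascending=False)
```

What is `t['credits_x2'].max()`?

filter rows where hours >= 22:
   credits course  hours
0        5    Bio     22
3        6   Phys     22
5        1   Phys     36
6        2    Bio     34
7        1   Phys     39
group by course, min of credits:
        credits
course         
Bio           2
Phys          1
add column credits_x2 = t['credits'] * 2:
        credits  credits_x2
course                     
Bio           2           4
Phys          1           2
sort by credits_x2 descending:
        credits  credits_x2
course                     
Bio           2           4
Phys          1           2

4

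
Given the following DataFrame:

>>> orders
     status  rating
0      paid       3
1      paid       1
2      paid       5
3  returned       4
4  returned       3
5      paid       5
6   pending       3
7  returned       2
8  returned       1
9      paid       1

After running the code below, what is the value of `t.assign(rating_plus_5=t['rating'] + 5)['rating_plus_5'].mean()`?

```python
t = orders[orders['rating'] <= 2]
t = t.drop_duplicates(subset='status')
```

filter rows where rating <= 2:
     status  rating
1      paid       1
7  returned       2
8  returned       1
9      paid       1
drop duplicate status (keep=first):
     status  rating
1      paid       1
7  returned       2
add column rating_plus_5 = t['rating'] + 5:
     status  rating  rating_plus_5
1      paid       1              6
7  returned       2              7
mean of column 'rating_plus_5' → 6.5

6.5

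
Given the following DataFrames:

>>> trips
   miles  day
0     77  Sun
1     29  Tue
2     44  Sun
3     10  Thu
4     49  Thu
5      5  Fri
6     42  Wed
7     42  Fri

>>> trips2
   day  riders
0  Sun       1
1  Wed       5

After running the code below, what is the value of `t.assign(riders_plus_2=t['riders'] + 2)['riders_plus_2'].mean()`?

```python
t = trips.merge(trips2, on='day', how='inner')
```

4.33333333333

merge on 'day' (how='inner') → 3 rows:
   miles  day  riders
0     77  Sun       1
1     44  Sun       1
2     42  Wed       5
add column riders_plus_2 = t['riders'] + 2:
   miles  day  riders  riders_plus_2
0     77  Sun       1              3
1     44  Sun       1              3
2     42  Wed       5              7
Taking the mean of column 'riders_plus_2' gives 4.33333333333.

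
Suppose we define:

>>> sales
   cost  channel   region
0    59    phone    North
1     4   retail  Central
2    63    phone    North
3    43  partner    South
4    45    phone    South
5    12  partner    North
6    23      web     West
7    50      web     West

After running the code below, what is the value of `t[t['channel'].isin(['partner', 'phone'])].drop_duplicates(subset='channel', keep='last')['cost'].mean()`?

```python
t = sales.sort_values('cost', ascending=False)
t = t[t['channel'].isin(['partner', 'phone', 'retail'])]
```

sort by cost descending:
   cost  channel   region
2    63    phone    North
0    59    phone    North
7    50      web     West
4    45    phone    South
3    43  partner    South
6    23      web     West
5    12  partner    North
1     4   retail  Central
filter rows where channel in ['partner', 'phone', 'retail']:
   cost  channel   region
2    63    phone    North
0    59    phone    North
4    45    phone    South
3    43  partner    South
5    12  partner    North
1     4   retail  Central
filter rows where channel in ['partner', 'phone']:
   cost  channel region
2    63    phone  North
0    59    phone  North
4    45    phone  South
3    43  partner  South
5    12  partner  North
drop duplicate channel (keep=last):
   cost  channel region
4    45    phone  South
5    12  partner  North

28.5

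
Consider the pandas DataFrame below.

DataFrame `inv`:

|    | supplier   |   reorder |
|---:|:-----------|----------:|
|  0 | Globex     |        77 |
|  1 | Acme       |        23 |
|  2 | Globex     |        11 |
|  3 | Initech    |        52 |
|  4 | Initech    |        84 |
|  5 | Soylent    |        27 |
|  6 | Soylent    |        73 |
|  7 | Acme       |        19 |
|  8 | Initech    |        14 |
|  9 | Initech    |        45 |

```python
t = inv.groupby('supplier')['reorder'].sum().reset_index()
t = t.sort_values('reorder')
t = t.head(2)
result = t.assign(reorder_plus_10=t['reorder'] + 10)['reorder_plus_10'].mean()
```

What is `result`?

group by supplier, sum of reorder:
supplier
Acme        42
Globex      88
Initech    195
Soylent    100
Name: reorder, dtype: int64
reset_index():
  supplier  reorder
0     Acme       42
1   Globex       88
2  Initech      195
3  Soylent      100
sort by reorder:
  supplier  reorder
0     Acme       42
1   Globex       88
3  Soylent      100
2  Initech      195
take first 2 rows:
  supplier  reorder
0     Acme       42
1   Globex       88
add column reorder_plus_10 = t['reorder'] + 10:
  supplier  reorder  reorder_plus_10
0     Acme       42               52
1   Globex       88               98
mean of column 'reorder_plus_10' → 75.0

75.0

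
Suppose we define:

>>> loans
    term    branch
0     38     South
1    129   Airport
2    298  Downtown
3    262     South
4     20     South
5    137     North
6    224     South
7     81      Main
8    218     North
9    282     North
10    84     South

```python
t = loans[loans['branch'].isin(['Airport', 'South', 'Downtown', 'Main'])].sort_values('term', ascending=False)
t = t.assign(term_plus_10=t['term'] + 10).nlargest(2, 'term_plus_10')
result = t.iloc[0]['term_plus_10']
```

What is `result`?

308

filter rows where branch in ['Airport', 'South', 'Downtown', 'Main']:
    term    branch
0     38     South
1    129   Airport
2    298  Downtown
3    262     South
4     20     South
6    224     South
7     81      Main
10    84     South
sort by term descending:
    term    branch
2    298  Downtown
3    262     South
6    224     South
1    129   Airport
10    84     South
7     81      Main
0     38     South
4     20     South
add column term_plus_10 = t['term'] + 10:
    term    branch  term_plus_10
2    298  Downtown           308
3    262     South           272
6    224     South           234
1    129   Airport           139
10    84     South            94
7     81      Main            91
0     38     South            48
4     20     South            30
take 2 rows with largest term_plus_10:
   term    branch  term_plus_10
2   298  Downtown           308
3   262     South           272
Taking the value at position 0, column 'term_plus_10' gives 308.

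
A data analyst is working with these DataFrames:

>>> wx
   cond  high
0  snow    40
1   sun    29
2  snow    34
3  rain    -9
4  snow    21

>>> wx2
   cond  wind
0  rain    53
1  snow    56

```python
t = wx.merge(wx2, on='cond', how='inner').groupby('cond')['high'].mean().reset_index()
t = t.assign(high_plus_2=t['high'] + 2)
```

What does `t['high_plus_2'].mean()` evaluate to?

13.3333333333

merge on 'cond' (how='inner') → 4 rows:
   cond  high  wind
0  snow    40    56
1  snow    34    56
2  rain    -9    53
3  snow    21    56
group by cond, mean of high:
cond
rain    -9.000000
snow    31.666667
Name: high, dtype: float64
reset_index():
   cond       high
0  rain  -9.000000
1  snow  31.666667
add column high_plus_2 = t['high'] + 2:
   cond       high  high_plus_2
0  rain  -9.000000    -7.000000
1  snow  31.666667    33.666667
So mean() = 13.3333333333.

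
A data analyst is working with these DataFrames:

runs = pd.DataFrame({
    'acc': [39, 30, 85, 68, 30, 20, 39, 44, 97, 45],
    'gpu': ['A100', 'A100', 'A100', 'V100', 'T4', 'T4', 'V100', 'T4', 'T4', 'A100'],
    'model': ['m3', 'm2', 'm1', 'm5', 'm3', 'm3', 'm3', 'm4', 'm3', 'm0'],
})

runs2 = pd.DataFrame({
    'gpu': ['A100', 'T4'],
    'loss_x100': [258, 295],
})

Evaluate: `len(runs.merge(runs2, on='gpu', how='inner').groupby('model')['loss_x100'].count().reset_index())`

5

merge on 'gpu' (how='inner') → 8 rows:
   acc   gpu model  loss_x100
0   39  A100    m3        258
1   30  A100    m2        258
2   85  A100    m1        258
3   30    T4    m3        295
4   20    T4    m3        295
5   44    T4    m4        295
6   97    T4    m3        295
7   45  A100    m0        258
group by model, count of loss_x100:
model
m0    1
m1    1
m2    1
m3    4
m4    1
Name: loss_x100, dtype: int64
reset_index():
  model  loss_x100
0    m0          1
1    m1          1
2    m2          1
3    m3          4
4    m4          1
Finally, number of rows = 5.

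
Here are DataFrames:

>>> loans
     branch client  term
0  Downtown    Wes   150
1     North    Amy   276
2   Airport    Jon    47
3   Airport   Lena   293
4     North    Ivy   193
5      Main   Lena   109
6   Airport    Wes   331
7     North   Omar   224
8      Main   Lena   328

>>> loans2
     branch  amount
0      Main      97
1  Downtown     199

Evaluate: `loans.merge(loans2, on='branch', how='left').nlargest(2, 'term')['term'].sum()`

merge on 'branch' (how='left') → 9 rows:
     branch client  term  amount
0  Downtown    Wes   150   199.0
1     North    Amy   276     NaN
2   Airport    Jon    47     NaN
3   Airport   Lena   293     NaN
4     North    Ivy   193     NaN
5      Main   Lena   109    97.0
6   Airport    Wes   331     NaN
7     North   Omar   224     NaN
8      Main   Lena   328    97.0
take 2 rows with largest term:
    branch client  term  amount
6  Airport    Wes   331     NaN
8     Main   Lena   328    97.0

659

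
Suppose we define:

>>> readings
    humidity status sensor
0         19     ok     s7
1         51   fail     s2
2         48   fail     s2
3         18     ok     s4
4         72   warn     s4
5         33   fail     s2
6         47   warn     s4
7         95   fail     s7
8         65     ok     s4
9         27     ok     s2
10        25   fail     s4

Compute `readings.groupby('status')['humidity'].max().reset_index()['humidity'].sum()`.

group by status, max of humidity:
status
fail    95
ok      65
warn    72
Name: humidity, dtype: int64
reset_index():
  status  humidity
0   fail        95
1     ok        65
2   warn        72
Taking the sum of column 'humidity' gives 232.

232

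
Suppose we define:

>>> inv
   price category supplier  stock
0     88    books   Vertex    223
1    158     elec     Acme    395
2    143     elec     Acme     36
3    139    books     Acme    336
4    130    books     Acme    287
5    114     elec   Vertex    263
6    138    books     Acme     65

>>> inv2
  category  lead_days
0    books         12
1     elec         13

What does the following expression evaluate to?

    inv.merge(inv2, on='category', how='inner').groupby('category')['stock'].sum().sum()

1605

merge on 'category' (how='inner') → 7 rows:
   price category supplier  stock  lead_days
0     88    books   Vertex    223         12
1    158     elec     Acme    395         13
2    143     elec     Acme     36         13
3    139    books     Acme    336         12
4    130    books     Acme    287         12
5    114     elec   Vertex    263         13
6    138    books     Acme     65         12
group by category, sum of stock:
category
books    911
elec     694
Name: stock, dtype: int64
Then the sum of the resulting series: 1605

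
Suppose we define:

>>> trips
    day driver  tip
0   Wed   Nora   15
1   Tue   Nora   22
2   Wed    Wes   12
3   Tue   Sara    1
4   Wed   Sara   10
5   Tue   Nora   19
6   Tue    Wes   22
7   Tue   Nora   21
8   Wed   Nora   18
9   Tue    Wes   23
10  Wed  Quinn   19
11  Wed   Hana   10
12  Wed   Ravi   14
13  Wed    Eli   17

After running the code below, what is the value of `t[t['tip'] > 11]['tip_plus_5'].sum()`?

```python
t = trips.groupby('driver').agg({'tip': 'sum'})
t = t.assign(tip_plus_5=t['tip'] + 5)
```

227

group by driver, sum of tip:
        tip
driver     
Eli      17
Hana     10
Nora     95
Quinn    19
Ravi     14
Sara     11
Wes      57
add column tip_plus_5 = t['tip'] + 5:
        tip  tip_plus_5
driver                 
Eli      17          22
Hana     10          15
Nora     95         100
Quinn    19          24
Ravi     14          19
Sara     11          16
Wes      57          62
filter rows where tip > 11:
        tip  tip_plus_5
driver                 
Eli      17          22
Nora     95         100
Quinn    19          24
Ravi     14          19
Wes      57          62
Then the sum of column 'tip_plus_5': 227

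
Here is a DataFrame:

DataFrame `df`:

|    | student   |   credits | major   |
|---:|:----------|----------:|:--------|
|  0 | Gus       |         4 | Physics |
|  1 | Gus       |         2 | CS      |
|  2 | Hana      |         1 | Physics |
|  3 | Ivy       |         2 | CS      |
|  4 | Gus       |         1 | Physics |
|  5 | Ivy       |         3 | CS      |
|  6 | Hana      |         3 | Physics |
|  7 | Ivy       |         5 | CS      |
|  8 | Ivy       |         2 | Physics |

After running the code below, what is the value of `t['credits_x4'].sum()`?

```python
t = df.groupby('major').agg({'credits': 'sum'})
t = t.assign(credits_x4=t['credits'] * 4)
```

92

group by major, sum of credits:
         credits
major           
CS            12
Physics       11
add column credits_x4 = t['credits'] * 4:
         credits  credits_x4
major                       
CS            12          48
Physics       11          44
Reading off the sum of column 'credits_x4', we get 92.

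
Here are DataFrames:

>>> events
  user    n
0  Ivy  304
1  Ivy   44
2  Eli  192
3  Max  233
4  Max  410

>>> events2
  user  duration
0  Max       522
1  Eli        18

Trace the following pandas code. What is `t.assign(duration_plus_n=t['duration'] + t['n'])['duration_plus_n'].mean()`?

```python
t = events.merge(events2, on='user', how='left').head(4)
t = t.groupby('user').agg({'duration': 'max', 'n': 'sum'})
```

482.5

merge on 'user' (how='left') → 5 rows:
  user    n  duration
0  Ivy  304       NaN
1  Ivy   44       NaN
2  Eli  192      18.0
3  Max  233     522.0
4  Max  410     522.0
take first 4 rows:
  user    n  duration
0  Ivy  304       NaN
1  Ivy   44       NaN
2  Eli  192      18.0
3  Max  233     522.0
group by user: max(duration), sum(n):
      duration    n
user               
Eli       18.0  192
Ivy        NaN  348
Max      522.0  233
add column duration_plus_n = t['duration'] + t['n']:
      duration    n  duration_plus_n
user                                
Eli       18.0  192            210.0
Ivy        NaN  348              NaN
Max      522.0  233            755.0
Then the mean of column 'duration_plus_n': 482.5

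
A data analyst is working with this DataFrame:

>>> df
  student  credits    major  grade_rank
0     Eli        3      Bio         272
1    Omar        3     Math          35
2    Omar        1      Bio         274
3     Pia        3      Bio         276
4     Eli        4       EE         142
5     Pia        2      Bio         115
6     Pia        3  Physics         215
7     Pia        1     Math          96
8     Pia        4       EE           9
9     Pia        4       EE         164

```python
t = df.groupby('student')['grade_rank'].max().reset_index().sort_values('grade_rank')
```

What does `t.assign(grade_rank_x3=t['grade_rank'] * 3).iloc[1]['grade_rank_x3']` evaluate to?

822

group by student, max of grade_rank:
student
Eli     272
Omar    274
Pia     276
Name: grade_rank, dtype: int64
reset_index():
  student  grade_rank
0     Eli         272
1    Omar         274
2     Pia         276
sort by grade_rank:
  student  grade_rank
0     Eli         272
1    Omar         274
2     Pia         276
add column grade_rank_x3 = t['grade_rank'] * 3:
  student  grade_rank  grade_rank_x3
0     Eli         272            816
1    Omar         274            822
2     Pia         276            828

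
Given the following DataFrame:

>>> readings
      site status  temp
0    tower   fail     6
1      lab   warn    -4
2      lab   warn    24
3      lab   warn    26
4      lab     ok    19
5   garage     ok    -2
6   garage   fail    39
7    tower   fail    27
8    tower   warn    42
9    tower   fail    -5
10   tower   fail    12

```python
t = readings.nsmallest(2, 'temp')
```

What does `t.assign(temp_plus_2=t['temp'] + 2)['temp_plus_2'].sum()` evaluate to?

take 2 rows with smallest temp:
    site status  temp
9  tower   fail    -5
1    lab   warn    -4
add column temp_plus_2 = t['temp'] + 2:
    site status  temp  temp_plus_2
9  tower   fail    -5           -3
1    lab   warn    -4           -2

-5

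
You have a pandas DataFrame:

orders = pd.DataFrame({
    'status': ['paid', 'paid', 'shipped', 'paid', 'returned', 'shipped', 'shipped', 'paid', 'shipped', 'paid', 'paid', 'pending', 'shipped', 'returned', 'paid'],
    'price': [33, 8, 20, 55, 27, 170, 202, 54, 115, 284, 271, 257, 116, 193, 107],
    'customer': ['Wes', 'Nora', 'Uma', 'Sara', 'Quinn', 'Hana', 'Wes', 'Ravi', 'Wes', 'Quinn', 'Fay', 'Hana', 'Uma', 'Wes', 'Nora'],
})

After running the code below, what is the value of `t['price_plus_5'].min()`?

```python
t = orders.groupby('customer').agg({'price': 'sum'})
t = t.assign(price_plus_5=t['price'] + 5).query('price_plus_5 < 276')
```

group by customer, sum of price:
          price
customer       
Fay         271
Hana        427
Nora        115
Quinn       311
Ravi         54
Sara         55
Uma         136
Wes         543
add column price_plus_5 = t['price'] + 5:
          price  price_plus_5
customer                     
Fay         271           276
Hana        427           432
Nora        115           120
Quinn       311           316
Ravi         54            59
Sara         55            60
Uma         136           141
Wes         543           548
filter rows where price_plus_5 < 276:
          price  price_plus_5
customer                     
Nora        115           120
Ravi         54            59
Sara         55            60
Uma         136           141

59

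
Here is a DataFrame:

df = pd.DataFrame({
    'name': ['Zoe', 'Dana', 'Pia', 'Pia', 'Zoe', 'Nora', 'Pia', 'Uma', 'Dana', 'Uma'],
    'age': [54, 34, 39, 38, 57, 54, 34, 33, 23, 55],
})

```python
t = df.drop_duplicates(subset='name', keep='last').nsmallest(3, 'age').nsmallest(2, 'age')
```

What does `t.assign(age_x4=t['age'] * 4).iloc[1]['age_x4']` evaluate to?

136

drop duplicate name (keep=last):
   name  age
4   Zoe   57
5  Nora   54
6   Pia   34
8  Dana   23
9   Uma   55
take 3 rows with smallest age:
   name  age
8  Dana   23
6   Pia   34
5  Nora   54
take 2 rows with smallest age:
   name  age
8  Dana   23
6   Pia   34
add column age_x4 = t['age'] * 4:
   name  age  age_x4
8  Dana   23      92
6   Pia   34     136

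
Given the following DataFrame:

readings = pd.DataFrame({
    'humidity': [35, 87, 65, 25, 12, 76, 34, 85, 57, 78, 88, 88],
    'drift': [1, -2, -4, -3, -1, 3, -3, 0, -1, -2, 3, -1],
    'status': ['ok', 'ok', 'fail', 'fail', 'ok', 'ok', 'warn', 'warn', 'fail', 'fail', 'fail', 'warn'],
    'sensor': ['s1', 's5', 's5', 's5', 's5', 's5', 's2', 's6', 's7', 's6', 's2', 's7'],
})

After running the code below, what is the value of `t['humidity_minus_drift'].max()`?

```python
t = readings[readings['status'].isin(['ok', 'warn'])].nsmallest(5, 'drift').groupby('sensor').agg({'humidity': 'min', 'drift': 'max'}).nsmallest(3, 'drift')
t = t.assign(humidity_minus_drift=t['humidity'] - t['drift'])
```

89

filter rows where status in ['ok', 'warn']:
    humidity  drift status sensor
0         35      1     ok     s1
1         87     -2     ok     s5
4         12     -1     ok     s5
5         76      3     ok     s5
6         34     -3   warn     s2
7         85      0   warn     s6
11        88     -1   warn     s7
take 5 rows with smallest drift:
    humidity  drift status sensor
6         34     -3   warn     s2
1         87     -2     ok     s5
4         12     -1     ok     s5
11        88     -1   warn     s7
7         85      0   warn     s6
group by sensor: min(humidity), max(drift):
        humidity  drift
sensor                 
s2            34     -3
s5            12     -1
s6            85      0
s7            88     -1
take 3 rows with smallest drift:
        humidity  drift
sensor                 
s2            34     -3
s5            12     -1
s7            88     -1
add column humidity_minus_drift = t['humidity'] - t['drift']:
        humidity  drift  humidity_minus_drift
sensor                                       
s2            34     -3                    37
s5            12     -1                    13
s7            88     -1                    89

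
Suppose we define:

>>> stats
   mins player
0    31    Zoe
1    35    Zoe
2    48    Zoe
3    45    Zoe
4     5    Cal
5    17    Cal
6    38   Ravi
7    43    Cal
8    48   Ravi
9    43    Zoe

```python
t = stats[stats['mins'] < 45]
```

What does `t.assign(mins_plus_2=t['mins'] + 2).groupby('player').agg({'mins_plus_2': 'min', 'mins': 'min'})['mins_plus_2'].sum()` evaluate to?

filter rows where mins < 45:
   mins player
0    31    Zoe
1    35    Zoe
4     5    Cal
5    17    Cal
6    38   Ravi
7    43    Cal
9    43    Zoe
add column mins_plus_2 = t['mins'] + 2:
   mins player  mins_plus_2
0    31    Zoe           33
1    35    Zoe           37
4     5    Cal            7
5    17    Cal           19
6    38   Ravi           40
7    43    Cal           45
9    43    Zoe           45
group by player: min(mins_plus_2), min(mins):
        mins_plus_2  mins
player                   
Cal               7     5
Ravi             40    38
Zoe              33    31
Hence 80.

80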